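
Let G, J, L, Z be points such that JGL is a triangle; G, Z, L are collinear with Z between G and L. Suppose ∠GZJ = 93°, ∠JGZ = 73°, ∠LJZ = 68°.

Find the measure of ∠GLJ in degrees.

∠GLJ = 25°

1. ∠JZL = 87°  [linear pair at Z on GL]
2. ∠JLZ = 25°  [△JZL]
3. ∠GLJ = 25°  [Z on ray LG]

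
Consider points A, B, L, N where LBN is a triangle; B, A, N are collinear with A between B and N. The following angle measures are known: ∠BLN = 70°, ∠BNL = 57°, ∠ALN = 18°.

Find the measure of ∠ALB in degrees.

∠ALB = 52°

1. ∠LBN = 53°  [△LBN]
2. ∠ANL = 57°  [A on ray NB]
3. ∠LAN = 105°  [△LAN]
4. ∠ABL = 53°  [A on ray BN]
5. ∠BAL = 75°  [linear pair at A on BN]
6. ∠ALB = 52°  [△LBA]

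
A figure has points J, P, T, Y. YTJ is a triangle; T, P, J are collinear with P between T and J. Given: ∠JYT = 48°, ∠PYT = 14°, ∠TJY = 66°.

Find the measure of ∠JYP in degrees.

1. ∠JTY = 66°  [△YTJ]
2. ∠PJY = 66°  [P on ray JT]
3. ∠PTY = 66°  [P on ray TJ]
4. ∠TPY = 100°  [△YTP]
5. ∠JPY = 80°  [linear pair at P on TJ]
6. ∠JYP = 34°  [△YPJ]

∠JYP = 34°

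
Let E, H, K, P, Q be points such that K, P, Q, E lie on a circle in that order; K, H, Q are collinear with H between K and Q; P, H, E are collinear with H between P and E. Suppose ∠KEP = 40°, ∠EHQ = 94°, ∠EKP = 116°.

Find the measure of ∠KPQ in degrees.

∠KPQ = 78°

1. ∠KQP = 40°  [same arc KP]
2. ∠EPK = 24°  [△KPE]
3. ∠KHP = 94°  [vertical angles at H]
4. ∠PKQ = 62°  [△KHP]
5. ∠KPQ = 78°  [△KPQ]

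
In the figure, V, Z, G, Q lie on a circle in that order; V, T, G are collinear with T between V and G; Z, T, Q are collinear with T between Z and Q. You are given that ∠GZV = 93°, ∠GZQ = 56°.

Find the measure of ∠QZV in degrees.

∠QZV = 37°

1. ∠GQV = 87°  [cyclic VZGQ, opposite ∠Z+∠Q]
2. ∠GVQ = 56°  [same arc GQ]
3. ∠QGV = 37°  [△VGQ]
4. ∠QZV = 37°  [same arc VQ]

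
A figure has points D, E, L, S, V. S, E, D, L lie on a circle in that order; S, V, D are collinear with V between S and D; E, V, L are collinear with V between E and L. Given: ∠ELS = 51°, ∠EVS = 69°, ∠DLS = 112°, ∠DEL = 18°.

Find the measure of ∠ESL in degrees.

∠ESL = 79°

1. ∠EDS = 51°  [same arc SE]
2. ∠DES = 68°  [cyclic SEDL, opposite ∠E+∠L]
3. ∠DSE = 61°  [△SED]
4. ∠LES = 50°  [△SVE]
5. ∠ESL = 79°  [△SEL]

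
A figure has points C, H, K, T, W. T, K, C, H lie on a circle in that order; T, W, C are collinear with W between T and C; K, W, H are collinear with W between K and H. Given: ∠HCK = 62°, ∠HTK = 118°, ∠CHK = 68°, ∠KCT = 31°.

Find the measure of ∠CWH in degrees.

∠CWH = 81°

1. ∠CKH = 50°  [△KCH]
2. ∠KHT = 31°  [same arc TK]
3. ∠CTH = 50°  [same arc CH]
4. ∠HWT = 99°  [△TWH]
5. ∠CWH = 81°  [linear pair at W on TC]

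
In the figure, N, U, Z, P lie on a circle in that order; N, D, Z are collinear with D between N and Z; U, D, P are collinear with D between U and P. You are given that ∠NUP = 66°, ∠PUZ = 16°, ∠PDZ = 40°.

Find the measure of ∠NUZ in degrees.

1. ∠NZP = 66°  [same arc NP]
2. ∠PNZ = 16°  [same arc ZP]
3. ∠NPZ = 98°  [△NZP]
4. ∠NUZ = 82°  [cyclic NUZP, opposite ∠U+∠P]

∠NUZ = 82°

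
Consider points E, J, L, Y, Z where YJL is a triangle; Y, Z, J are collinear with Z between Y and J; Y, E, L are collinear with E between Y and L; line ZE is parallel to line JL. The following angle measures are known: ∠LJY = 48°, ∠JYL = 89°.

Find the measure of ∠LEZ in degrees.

1. ∠JLY = 43°  [△YJL]
2. ∠YEZ = 43°  [ZE∥JL, corresponding at E]
3. ∠LEZ = 137°  [linear pair at E on YL]

∠LEZ = 137°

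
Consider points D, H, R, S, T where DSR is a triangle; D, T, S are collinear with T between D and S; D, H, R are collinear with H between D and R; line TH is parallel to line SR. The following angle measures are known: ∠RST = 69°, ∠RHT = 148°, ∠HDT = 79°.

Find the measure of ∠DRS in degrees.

1. ∠DSR = 69°  [T on ray SD]
2. ∠RDS = 79°  [T on DS, H on DR]
3. ∠DRS = 32°  [△DSR]

∠DRS = 32°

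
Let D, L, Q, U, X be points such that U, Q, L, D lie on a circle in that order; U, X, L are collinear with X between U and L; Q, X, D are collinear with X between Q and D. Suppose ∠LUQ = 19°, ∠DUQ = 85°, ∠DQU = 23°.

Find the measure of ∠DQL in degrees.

1. ∠LDQ = 19°  [same arc QL]
2. ∠DLQ = 95°  [cyclic UQLD, opposite ∠U+∠L]
3. ∠DQL = 66°  [△QLD]

∠DQL = 66°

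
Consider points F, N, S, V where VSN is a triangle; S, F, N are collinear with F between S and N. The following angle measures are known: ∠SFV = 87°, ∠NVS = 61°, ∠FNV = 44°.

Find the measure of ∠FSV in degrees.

∠FSV = 75°

1. ∠SNV = 44°  [F on ray NS]
2. ∠NSV = 75°  [△VSN]
3. ∠FSV = 75°  [F on ray SN]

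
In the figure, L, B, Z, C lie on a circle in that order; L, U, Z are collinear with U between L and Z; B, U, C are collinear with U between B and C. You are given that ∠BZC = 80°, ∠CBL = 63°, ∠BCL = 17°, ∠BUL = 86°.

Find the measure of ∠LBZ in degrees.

1. ∠BLZ = 31°  [△LUB]
2. ∠BZL = 17°  [same arc LB]
3. ∠LBZ = 132°  [△LBZ]

∠LBZ = 132°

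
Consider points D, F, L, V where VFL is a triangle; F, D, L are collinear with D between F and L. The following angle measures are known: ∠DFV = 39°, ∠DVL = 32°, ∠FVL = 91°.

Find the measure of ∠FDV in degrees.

1. ∠LFV = 39°  [D on ray FL]
2. ∠FLV = 50°  [△VFL]
3. ∠DLV = 50°  [D on ray LF]
4. ∠LDV = 98°  [△VDL]
5. ∠FDV = 82°  [linear pair at D on FL]

∠FDV = 82°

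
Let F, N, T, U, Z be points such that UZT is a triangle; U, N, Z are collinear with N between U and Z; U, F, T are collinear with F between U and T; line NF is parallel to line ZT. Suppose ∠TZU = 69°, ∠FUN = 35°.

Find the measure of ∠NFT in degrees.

∠NFT = 104°

1. ∠FNU = 69°  [NF∥ZT, corresponding at N]
2. ∠NFU = 76°  [△UNF]
3. ∠NFT = 104°  [linear pair at F on UT]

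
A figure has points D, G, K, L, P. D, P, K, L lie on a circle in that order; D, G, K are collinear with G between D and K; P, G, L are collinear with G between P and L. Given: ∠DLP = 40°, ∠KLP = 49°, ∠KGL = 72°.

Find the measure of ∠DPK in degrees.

1. ∠DKP = 40°  [same arc DP]
2. ∠KDP = 49°  [same arc PK]
3. ∠DPK = 91°  [△DPK]

∠DPK = 91°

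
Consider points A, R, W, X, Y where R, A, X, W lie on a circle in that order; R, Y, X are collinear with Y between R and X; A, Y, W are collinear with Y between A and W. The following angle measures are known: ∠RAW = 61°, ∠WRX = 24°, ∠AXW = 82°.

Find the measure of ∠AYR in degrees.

∠AYR = 45°

1. ∠RXW = 61°  [same arc RW]
2. ∠WAX = 24°  [same arc XW]
3. ∠AWX = 74°  [△AXW]
4. ∠WYX = 45°  [△XYW]
5. ∠AYR = 45°  [vertical angles at Y]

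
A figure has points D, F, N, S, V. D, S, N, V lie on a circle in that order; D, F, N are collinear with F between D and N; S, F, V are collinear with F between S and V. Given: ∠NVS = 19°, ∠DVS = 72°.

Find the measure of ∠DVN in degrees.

∠DVN = 91°

1. ∠NDS = 19°  [same arc SN]
2. ∠DNS = 72°  [same arc DS]
3. ∠DSN = 89°  [△DSN]
4. ∠DVN = 91°  [cyclic DSNV, opposite ∠S+∠V]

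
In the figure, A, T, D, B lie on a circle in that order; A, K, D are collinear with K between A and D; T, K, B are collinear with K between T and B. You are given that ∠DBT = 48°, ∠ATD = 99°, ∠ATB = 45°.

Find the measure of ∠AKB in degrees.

∠AKB = 93°

1. ∠DAT = 48°  [same arc TD]
2. ∠ABD = 81°  [cyclic ATDB, opposite ∠T+∠B]
3. ∠ADT = 33°  [△ATD]
4. ∠ADB = 45°  [same arc AB]
5. ∠BAD = 54°  [△ADB]
6. ∠ABT = 33°  [same arc AT]
7. ∠AKB = 93°  [△AKB]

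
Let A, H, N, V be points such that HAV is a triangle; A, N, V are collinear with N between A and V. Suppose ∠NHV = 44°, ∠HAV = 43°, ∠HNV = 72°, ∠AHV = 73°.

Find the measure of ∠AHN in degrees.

∠AHN = 29°

1. ∠HAN = 43°  [N on ray AV]
2. ∠ANH = 108°  [linear pair at N on AV]
3. ∠AHN = 29°  [△HAN]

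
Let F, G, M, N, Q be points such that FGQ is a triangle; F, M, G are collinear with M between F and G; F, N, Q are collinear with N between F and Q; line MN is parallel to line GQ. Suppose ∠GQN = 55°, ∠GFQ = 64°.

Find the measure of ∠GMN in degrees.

∠GMN = 119°

1. ∠FQG = 55°  [N on ray QF]
2. ∠FGQ = 61°  [△FGQ]
3. ∠FMN = 61°  [MN∥GQ, corresponding at M]
4. ∠GMN = 119°  [linear pair at M on FG]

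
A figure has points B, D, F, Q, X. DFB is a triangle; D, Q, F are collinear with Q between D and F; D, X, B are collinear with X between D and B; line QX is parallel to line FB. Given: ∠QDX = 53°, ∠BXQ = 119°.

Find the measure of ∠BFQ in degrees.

1. ∠DXQ = 61°  [linear pair at X on DB]
2. ∠DQX = 66°  [△DQX]
3. ∠FQX = 114°  [linear pair at Q on DF]
4. ∠BFQ = 66°  [QX∥FB, co-interior at F–Q]

∠BFQ = 66°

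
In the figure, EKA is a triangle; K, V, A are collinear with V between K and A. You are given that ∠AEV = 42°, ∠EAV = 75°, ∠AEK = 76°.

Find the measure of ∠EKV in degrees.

∠EKV = 29°

1. ∠EAK = 75°  [V on ray AK]
2. ∠AKE = 29°  [△EKA]
3. ∠EKV = 29°  [V on ray KA]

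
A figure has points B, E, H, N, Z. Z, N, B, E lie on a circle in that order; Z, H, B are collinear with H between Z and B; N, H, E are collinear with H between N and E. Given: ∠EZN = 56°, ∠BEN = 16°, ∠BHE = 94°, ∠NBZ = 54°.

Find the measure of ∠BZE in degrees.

1. ∠EBN = 124°  [cyclic ZNBE, opposite ∠Z+∠B]
2. ∠BNE = 40°  [△NBE]
3. ∠BZE = 40°  [same arc BE]

∠BZE = 40°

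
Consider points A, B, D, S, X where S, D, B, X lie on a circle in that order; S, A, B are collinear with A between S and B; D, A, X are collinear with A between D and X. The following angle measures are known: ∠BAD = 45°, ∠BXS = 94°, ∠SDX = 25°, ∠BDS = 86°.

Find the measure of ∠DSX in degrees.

∠DSX = 81°

1. ∠DAS = 135°  [linear pair at A on SB]
2. ∠BSD = 20°  [△SAD]
3. ∠DBS = 74°  [△SDB]
4. ∠DXS = 74°  [same arc SD]
5. ∠DSX = 81°  [△SDX]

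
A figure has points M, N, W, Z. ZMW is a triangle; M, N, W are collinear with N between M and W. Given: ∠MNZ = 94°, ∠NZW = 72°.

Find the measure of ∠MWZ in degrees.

∠MWZ = 22°

1. ∠WNZ = 86°  [linear pair at N on MW]
2. ∠NWZ = 22°  [△ZNW]
3. ∠MWZ = 22°  [N on ray WM]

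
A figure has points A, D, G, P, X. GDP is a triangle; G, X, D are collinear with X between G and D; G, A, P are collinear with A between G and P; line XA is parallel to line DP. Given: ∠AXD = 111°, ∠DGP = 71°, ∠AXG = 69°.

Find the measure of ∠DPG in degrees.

∠DPG = 40°

1. ∠AGX = 71°  [X on GD, A on GP]
2. ∠GAX = 40°  [△GXA]
3. ∠DPG = 40°  [XA∥DP, corresponding at A]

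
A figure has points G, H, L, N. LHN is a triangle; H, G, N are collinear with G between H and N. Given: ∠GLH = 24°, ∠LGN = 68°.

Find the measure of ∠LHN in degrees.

1. ∠HGL = 112°  [linear pair at G on HN]
2. ∠GHL = 44°  [△LHG]
3. ∠LHN = 44°  [G on ray HN]

∠LHN = 44°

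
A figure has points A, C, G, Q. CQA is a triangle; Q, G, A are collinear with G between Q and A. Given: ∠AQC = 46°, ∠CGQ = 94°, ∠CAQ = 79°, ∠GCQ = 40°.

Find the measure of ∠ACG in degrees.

∠ACG = 15°

1. ∠AGC = 86°  [linear pair at G on QA]
2. ∠CAG = 79°  [G on ray AQ]
3. ∠ACG = 15°  [△CGA]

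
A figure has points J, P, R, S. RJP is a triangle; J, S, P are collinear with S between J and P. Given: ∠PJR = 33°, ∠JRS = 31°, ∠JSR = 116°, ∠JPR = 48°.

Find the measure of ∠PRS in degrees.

∠PRS = 68°

1. ∠PSR = 64°  [linear pair at S on JP]
2. ∠RPS = 48°  [S on ray PJ]
3. ∠PRS = 68°  [△RSP]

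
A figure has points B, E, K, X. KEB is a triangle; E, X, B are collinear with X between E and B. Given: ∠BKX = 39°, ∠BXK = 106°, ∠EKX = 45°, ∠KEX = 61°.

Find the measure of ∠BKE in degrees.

∠BKE = 84°

1. ∠KBX = 35°  [△KXB]
2. ∠BEK = 61°  [X on ray EB]
3. ∠EBK = 35°  [X on ray BE]
4. ∠BKE = 84°  [△KEB]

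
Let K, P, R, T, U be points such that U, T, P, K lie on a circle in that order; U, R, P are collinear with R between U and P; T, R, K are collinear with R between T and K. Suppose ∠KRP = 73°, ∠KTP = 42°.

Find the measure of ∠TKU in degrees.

1. ∠KRU = 107°  [linear pair at R on UP]
2. ∠KUP = 42°  [same arc PK]
3. ∠TKU = 31°  [△URK]

∠TKU = 31°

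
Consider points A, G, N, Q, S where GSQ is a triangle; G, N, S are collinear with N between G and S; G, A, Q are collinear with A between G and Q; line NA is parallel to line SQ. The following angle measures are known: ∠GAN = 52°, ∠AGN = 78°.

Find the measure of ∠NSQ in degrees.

∠NSQ = 50°

1. ∠ANG = 50°  [△GNA]
2. ∠ANS = 130°  [linear pair at N on GS]
3. ∠NSQ = 50°  [NA∥SQ, co-interior at S–N]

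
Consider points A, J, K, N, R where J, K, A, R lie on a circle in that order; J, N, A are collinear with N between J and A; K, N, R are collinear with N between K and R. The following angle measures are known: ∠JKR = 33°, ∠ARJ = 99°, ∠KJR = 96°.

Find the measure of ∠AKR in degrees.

∠AKR = 48°

1. ∠JAR = 33°  [same arc JR]
2. ∠AJR = 48°  [△JAR]
3. ∠AKR = 48°  [same arc AR]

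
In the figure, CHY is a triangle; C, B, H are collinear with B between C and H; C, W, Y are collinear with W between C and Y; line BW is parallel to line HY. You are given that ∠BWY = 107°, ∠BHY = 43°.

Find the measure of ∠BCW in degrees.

1. ∠BWC = 73°  [linear pair at W on CY]
2. ∠CHY = 43°  [B on ray HC]
3. ∠CYH = 73°  [BW∥HY, corresponding at W]
4. ∠HCY = 64°  [△CHY]
5. ∠BCW = 64°  [B on CH, W on CY]

∠BCW = 64°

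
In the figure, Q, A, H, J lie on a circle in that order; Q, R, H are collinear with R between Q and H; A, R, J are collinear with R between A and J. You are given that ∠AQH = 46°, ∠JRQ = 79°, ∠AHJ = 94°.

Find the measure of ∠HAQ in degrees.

1. ∠AJH = 46°  [same arc AH]
2. ∠ARH = 79°  [vertical angles at R]
3. ∠HAJ = 40°  [△AHJ]
4. ∠AHQ = 61°  [△ARH]
5. ∠HAQ = 73°  [△QAH]

∠HAQ = 73°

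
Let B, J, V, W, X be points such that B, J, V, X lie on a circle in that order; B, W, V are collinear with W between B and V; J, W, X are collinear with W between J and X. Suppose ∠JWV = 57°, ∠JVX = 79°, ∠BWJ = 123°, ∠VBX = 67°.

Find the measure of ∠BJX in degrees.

∠BJX = 23°

1. ∠BWX = 57°  [vertical angles at W]
2. ∠JBX = 101°  [cyclic BJVX, opposite ∠B+∠V]
3. ∠BXJ = 56°  [△BWX]
4. ∠BJX = 23°  [△BJX]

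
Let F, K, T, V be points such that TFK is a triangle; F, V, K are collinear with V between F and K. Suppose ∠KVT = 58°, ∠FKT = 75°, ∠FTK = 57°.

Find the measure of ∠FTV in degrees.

1. ∠FVT = 122°  [linear pair at V on FK]
2. ∠KFT = 48°  [△TFK]
3. ∠TFV = 48°  [V on ray FK]
4. ∠FTV = 10°  [△TFV]

∠FTV = 10°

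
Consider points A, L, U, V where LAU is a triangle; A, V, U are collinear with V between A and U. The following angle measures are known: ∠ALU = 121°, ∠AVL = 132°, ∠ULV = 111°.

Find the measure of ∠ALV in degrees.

1. ∠LVU = 48°  [linear pair at V on AU]
2. ∠LUV = 21°  [△LVU]
3. ∠AUL = 21°  [V on ray UA]
4. ∠LAU = 38°  [△LAU]
5. ∠LAV = 38°  [V on ray AU]
6. ∠ALV = 10°  [△LAV]

∠ALV = 10°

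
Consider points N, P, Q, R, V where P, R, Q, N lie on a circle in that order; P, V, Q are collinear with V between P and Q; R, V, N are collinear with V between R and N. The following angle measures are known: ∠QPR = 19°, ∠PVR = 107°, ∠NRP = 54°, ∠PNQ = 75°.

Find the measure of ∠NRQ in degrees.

1. ∠NQP = 54°  [same arc PN]
2. ∠NPQ = 51°  [△PQN]
3. ∠NRQ = 51°  [same arc QN]

∠NRQ = 51°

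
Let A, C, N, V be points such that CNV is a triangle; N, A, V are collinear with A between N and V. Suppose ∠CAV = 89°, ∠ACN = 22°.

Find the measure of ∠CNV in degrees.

1. ∠CAN = 91°  [linear pair at A on NV]
2. ∠ANC = 67°  [△CNA]
3. ∠CNV = 67°  [A on ray NV]

∠CNV = 67°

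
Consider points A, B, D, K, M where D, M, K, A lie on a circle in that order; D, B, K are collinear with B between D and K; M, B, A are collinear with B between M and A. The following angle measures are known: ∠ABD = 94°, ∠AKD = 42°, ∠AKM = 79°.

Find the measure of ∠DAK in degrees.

1. ∠ABK = 86°  [linear pair at B on DK]
2. ∠KAM = 52°  [△KBA]
3. ∠AMK = 49°  [△MKA]
4. ∠ADK = 49°  [same arc KA]
5. ∠DAK = 89°  [△DKA]

∠DAK = 89°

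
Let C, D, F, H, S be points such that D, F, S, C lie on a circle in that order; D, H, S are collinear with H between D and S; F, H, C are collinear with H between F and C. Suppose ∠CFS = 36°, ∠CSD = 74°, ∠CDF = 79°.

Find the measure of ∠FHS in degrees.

∠FHS = 117°

1. ∠CDS = 36°  [same arc SC]
2. ∠CFD = 74°  [same arc DC]
3. ∠DCF = 27°  [△DFC]
4. ∠CHD = 117°  [△DHC]
5. ∠FHS = 117°  [vertical angles at H]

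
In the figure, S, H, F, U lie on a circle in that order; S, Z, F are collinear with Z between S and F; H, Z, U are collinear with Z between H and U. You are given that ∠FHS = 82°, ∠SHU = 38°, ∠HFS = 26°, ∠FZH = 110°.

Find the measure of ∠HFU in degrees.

1. ∠FSH = 72°  [△SHF]
2. ∠FHU = 44°  [△HZF]
3. ∠FUH = 72°  [same arc HF]
4. ∠HFU = 64°  [△HFU]

∠HFU = 64°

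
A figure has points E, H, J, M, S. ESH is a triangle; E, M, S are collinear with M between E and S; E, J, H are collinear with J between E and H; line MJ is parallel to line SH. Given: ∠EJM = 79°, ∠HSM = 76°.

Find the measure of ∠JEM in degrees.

1. ∠EHS = 79°  [MJ∥SH, corresponding at J]
2. ∠ESH = 76°  [M on ray SE]
3. ∠HES = 25°  [△ESH]
4. ∠JEM = 25°  [M on ES, J on EH]

∠JEM = 25°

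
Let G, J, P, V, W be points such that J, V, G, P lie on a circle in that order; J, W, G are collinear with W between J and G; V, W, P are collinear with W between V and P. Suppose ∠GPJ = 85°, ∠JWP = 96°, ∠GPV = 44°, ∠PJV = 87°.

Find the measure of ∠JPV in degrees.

∠JPV = 41°

1. ∠GVJ = 95°  [cyclic JVGP, opposite ∠V+∠P]
2. ∠GJV = 44°  [same arc VG]
3. ∠JGV = 41°  [△JVG]
4. ∠JPV = 41°  [same arc JV]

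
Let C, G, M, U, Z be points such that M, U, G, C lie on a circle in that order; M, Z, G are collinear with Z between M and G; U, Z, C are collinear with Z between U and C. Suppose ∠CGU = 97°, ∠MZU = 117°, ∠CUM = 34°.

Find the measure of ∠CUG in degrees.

∠CUG = 54°

1. ∠CZG = 117°  [vertical angles at Z]
2. ∠CGM = 34°  [same arc MC]
3. ∠GCU = 29°  [△GZC]
4. ∠CUG = 54°  [△UGC]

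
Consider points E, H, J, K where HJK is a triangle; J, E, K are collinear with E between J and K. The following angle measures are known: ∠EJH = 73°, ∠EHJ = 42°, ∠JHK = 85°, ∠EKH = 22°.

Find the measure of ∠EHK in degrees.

1. ∠HEJ = 65°  [△HJE]
2. ∠HEK = 115°  [linear pair at E on JK]
3. ∠EHK = 43°  [△HEK]

∠EHK = 43°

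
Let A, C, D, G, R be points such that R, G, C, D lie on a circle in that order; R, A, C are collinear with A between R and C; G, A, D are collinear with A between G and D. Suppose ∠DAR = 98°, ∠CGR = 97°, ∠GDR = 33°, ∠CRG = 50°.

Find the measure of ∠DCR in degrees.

1. ∠CAD = 82°  [linear pair at A on RC]
2. ∠CDG = 50°  [same arc GC]
3. ∠DCR = 48°  [△CAD]

∠DCR = 48°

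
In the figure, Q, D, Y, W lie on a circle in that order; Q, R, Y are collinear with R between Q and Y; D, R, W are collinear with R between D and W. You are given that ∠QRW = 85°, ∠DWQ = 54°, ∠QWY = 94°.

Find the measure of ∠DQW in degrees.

1. ∠WQY = 41°  [△QRW]
2. ∠QYW = 45°  [△QYW]
3. ∠QDW = 45°  [same arc QW]
4. ∠DQW = 81°  [△QDW]

∠DQW = 81°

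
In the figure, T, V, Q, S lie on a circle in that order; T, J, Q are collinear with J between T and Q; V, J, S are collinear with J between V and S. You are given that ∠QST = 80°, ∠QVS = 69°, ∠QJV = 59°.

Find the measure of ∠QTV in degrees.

1. ∠QVT = 100°  [cyclic TVQS, opposite ∠V+∠S]
2. ∠TQV = 52°  [△VJQ]
3. ∠QTV = 28°  [△TVQ]

∠QTV = 28°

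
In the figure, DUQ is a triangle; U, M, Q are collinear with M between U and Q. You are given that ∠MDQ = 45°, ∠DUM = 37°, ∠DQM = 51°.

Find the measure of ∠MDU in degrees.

1. ∠DMQ = 84°  [△DMQ]
2. ∠DMU = 96°  [linear pair at M on UQ]
3. ∠MDU = 47°  [△DUM]

∠MDU = 47°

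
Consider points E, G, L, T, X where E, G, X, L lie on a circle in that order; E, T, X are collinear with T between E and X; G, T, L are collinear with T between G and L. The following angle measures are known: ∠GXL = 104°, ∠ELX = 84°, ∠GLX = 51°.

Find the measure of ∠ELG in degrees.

∠ELG = 33°

1. ∠EGX = 96°  [cyclic EGXL, opposite ∠G+∠L]
2. ∠GEX = 51°  [same arc GX]
3. ∠EXG = 33°  [△EGX]
4. ∠ELG = 33°  [same arc EG]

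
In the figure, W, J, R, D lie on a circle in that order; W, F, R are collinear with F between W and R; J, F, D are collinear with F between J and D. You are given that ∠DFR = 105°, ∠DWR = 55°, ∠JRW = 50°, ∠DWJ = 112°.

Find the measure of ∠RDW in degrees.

1. ∠DFW = 75°  [linear pair at F on WR]
2. ∠JDW = 50°  [△WFD]
3. ∠DJW = 18°  [△WJD]
4. ∠DRW = 18°  [same arc WD]
5. ∠RDW = 107°  [△WRD]

∠RDW = 107°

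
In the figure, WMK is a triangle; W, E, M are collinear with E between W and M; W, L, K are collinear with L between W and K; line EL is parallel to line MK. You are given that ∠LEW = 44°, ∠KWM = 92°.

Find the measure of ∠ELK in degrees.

∠ELK = 136°

1. ∠KMW = 44°  [EL∥MK, corresponding at E]
2. ∠MKW = 44°  [△WMK]
3. ∠ELW = 44°  [EL∥MK, corresponding at L]
4. ∠ELK = 136°  [linear pair at L on WK]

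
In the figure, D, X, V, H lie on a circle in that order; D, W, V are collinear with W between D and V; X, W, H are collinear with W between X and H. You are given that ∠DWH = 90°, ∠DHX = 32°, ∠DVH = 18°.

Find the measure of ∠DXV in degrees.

∠DXV = 76°

1. ∠HDV = 58°  [△DWH]
2. ∠DHV = 104°  [△DVH]
3. ∠DXV = 76°  [cyclic DXVH, opposite ∠X+∠H]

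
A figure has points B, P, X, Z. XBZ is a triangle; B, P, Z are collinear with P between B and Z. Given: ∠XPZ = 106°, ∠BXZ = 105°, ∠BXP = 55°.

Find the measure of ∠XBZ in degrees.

∠XBZ = 51°

1. ∠BPX = 74°  [linear pair at P on BZ]
2. ∠PBX = 51°  [△XBP]
3. ∠XBZ = 51°  [P on ray BZ]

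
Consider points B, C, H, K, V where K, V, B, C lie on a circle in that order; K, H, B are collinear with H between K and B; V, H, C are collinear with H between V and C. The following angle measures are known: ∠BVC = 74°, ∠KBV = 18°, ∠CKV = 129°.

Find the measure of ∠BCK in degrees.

1. ∠BKC = 74°  [same arc BC]
2. ∠KCV = 18°  [same arc KV]
3. ∠CVK = 33°  [△KVC]
4. ∠CBK = 33°  [same arc KC]
5. ∠BCK = 73°  [△KBC]

∠BCK = 73°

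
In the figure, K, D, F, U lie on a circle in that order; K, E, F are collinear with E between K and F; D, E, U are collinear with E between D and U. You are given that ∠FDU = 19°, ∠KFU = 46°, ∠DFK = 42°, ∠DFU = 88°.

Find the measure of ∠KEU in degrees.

∠KEU = 119°

1. ∠FKU = 19°  [same arc FU]
2. ∠DUK = 42°  [same arc KD]
3. ∠KEU = 119°  [△KEU]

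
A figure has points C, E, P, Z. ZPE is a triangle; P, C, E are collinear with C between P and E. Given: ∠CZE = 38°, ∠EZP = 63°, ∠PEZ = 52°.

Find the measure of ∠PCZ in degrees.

∠PCZ = 90°

1. ∠CEZ = 52°  [C on ray EP]
2. ∠ECZ = 90°  [△ZCE]
3. ∠PCZ = 90°  [linear pair at C on PE]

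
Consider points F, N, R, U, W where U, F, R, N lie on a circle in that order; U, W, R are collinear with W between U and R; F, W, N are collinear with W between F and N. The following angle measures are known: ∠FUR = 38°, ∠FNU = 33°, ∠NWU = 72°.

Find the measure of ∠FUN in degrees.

∠FUN = 113°

1. ∠FNR = 38°  [same arc FR]
2. ∠NWR = 108°  [linear pair at W on UR]
3. ∠NRU = 34°  [△RWN]
4. ∠NFU = 34°  [same arc UN]
5. ∠FUN = 113°  [△UFN]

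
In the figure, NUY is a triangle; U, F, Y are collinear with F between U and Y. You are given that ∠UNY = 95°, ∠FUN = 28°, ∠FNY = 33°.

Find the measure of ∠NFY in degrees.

1. ∠NUY = 28°  [F on ray UY]
2. ∠NYU = 57°  [△NUY]
3. ∠FYN = 57°  [F on ray YU]
4. ∠NFY = 90°  [△NFY]

∠NFY = 90°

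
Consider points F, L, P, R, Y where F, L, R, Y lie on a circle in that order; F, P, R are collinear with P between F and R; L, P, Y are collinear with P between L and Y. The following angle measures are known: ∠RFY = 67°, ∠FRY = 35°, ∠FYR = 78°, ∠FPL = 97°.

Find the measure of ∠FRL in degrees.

∠FRL = 30°

1. ∠RLY = 67°  [same arc RY]
2. ∠LPR = 83°  [linear pair at P on FR]
3. ∠FRL = 30°  [△LPR]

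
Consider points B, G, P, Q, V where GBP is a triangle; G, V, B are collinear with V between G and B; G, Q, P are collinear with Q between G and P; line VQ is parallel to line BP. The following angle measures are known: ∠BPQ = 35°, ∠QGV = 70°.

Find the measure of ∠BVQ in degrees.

∠BVQ = 105°

1. ∠BPG = 35°  [Q on ray PG]
2. ∠BGP = 70°  [V on GB, Q on GP]
3. ∠GBP = 75°  [△GBP]
4. ∠GVQ = 75°  [VQ∥BP, corresponding at V]
5. ∠BVQ = 105°  [linear pair at V on GB]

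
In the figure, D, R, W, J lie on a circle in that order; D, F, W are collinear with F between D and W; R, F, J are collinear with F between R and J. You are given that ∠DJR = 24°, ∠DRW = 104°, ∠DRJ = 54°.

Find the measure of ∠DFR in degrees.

∠DFR = 74°

1. ∠DWR = 24°  [same arc DR]
2. ∠RDW = 52°  [△DRW]
3. ∠DFR = 74°  [△DFR]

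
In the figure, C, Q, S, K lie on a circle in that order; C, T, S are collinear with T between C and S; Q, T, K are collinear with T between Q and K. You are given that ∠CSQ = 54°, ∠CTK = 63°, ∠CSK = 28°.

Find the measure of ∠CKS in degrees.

1. ∠CKQ = 54°  [same arc CQ]
2. ∠KCS = 63°  [△CTK]
3. ∠CKS = 89°  [△CSK]

∠CKS = 89°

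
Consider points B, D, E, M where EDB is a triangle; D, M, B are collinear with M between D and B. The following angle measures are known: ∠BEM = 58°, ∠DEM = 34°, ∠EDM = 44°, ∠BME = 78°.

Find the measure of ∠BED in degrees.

∠BED = 92°

1. ∠EBM = 44°  [△EMB]
2. ∠BDE = 44°  [M on ray DB]
3. ∠DBE = 44°  [M on ray BD]
4. ∠BED = 92°  [△EDB]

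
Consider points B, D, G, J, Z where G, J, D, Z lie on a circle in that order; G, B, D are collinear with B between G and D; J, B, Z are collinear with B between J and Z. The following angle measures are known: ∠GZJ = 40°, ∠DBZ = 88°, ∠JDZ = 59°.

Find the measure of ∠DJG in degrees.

1. ∠GDJ = 40°  [same arc GJ]
2. ∠GBJ = 88°  [vertical angles at B]
3. ∠JGZ = 121°  [cyclic GJDZ, opposite ∠G+∠D]
4. ∠GJZ = 19°  [△GJZ]
5. ∠DGJ = 73°  [△GBJ]
6. ∠DJG = 67°  [△GJD]

∠DJG = 67°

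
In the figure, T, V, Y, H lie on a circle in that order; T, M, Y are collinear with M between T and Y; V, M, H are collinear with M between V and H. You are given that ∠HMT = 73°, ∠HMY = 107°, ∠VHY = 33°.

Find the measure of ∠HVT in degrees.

∠HVT = 40°

1. ∠TMV = 107°  [vertical angles at M]
2. ∠VTY = 33°  [same arc VY]
3. ∠HVT = 40°  [△TMV]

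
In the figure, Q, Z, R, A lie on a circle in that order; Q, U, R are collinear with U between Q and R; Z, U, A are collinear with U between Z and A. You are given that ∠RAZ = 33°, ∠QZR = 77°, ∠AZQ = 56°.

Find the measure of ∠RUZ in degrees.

∠RUZ = 89°

1. ∠RQZ = 33°  [same arc ZR]
2. ∠QUZ = 91°  [△QUZ]
3. ∠RUZ = 89°  [linear pair at U on QR]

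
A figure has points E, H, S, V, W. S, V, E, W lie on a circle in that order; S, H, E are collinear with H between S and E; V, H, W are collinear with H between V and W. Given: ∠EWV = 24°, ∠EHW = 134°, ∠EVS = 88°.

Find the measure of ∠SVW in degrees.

1. ∠ESV = 24°  [same arc VE]
2. ∠SHV = 134°  [vertical angles at H]
3. ∠SVW = 22°  [△SHV]

∠SVW = 22°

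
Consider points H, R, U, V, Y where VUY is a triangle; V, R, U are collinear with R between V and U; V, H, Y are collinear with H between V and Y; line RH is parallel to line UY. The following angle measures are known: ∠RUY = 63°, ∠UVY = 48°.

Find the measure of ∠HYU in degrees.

∠HYU = 69°

1. ∠VUY = 63°  [R on ray UV]
2. ∠UYV = 69°  [△VUY]
3. ∠HYU = 69°  [H on ray YV]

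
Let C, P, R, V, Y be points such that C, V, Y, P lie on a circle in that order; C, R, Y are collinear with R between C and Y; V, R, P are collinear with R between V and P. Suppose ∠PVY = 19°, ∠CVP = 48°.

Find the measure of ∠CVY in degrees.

∠CVY = 67°

1. ∠PCY = 19°  [same arc YP]
2. ∠CYP = 48°  [same arc CP]
3. ∠CPY = 113°  [△CYP]
4. ∠CVY = 67°  [cyclic CVYP, opposite ∠V+∠P]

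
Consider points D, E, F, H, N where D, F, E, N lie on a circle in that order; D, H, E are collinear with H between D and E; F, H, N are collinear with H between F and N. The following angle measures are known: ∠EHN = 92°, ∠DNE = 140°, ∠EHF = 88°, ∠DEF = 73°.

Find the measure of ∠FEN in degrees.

∠FEN = 94°

1. ∠DHF = 92°  [vertical angles at H]
2. ∠DFE = 40°  [cyclic DFEN, opposite ∠F+∠N]
3. ∠DNF = 73°  [same arc DF]
4. ∠EDF = 67°  [△DFE]
5. ∠DFN = 21°  [△DHF]
6. ∠FDN = 86°  [△DFN]
7. ∠FEN = 94°  [cyclic DFEN, opposite ∠D+∠E]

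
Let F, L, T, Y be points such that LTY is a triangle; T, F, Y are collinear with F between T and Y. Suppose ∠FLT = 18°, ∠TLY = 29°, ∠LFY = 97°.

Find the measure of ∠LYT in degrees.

∠LYT = 72°

1. ∠LFT = 83°  [linear pair at F on TY]
2. ∠FTL = 79°  [△LTF]
3. ∠LTY = 79°  [F on ray TY]
4. ∠LYT = 72°  [△LTY]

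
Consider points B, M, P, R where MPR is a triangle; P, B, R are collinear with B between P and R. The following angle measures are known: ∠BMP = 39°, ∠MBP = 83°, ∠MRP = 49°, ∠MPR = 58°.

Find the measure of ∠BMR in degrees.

1. ∠MBR = 97°  [linear pair at B on PR]
2. ∠BRM = 49°  [B on ray RP]
3. ∠BMR = 34°  [△MBR]

∠BMR = 34°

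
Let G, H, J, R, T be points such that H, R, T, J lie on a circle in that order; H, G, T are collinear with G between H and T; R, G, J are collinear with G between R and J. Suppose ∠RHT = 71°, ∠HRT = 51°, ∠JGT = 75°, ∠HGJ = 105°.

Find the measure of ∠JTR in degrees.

1. ∠RJT = 71°  [same arc RT]
2. ∠HTR = 58°  [△HRT]
3. ∠RGT = 105°  [vertical angles at G]
4. ∠JRT = 17°  [△RGT]
5. ∠JTR = 92°  [△RTJ]

∠JTR = 92°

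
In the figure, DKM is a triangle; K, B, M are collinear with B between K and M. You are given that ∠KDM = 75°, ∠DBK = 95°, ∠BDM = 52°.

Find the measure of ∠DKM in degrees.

∠DKM = 62°

1. ∠DBM = 85°  [linear pair at B on KM]
2. ∠BMD = 43°  [△DBM]
3. ∠DMK = 43°  [B on ray MK]
4. ∠DKM = 62°  [△DKM]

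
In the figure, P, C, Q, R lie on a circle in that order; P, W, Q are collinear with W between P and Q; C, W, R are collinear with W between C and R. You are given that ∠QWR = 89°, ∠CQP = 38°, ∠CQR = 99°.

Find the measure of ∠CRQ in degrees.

∠CRQ = 30°

1. ∠CWP = 89°  [vertical angles at W]
2. ∠CWQ = 91°  [linear pair at W on PQ]
3. ∠QCR = 51°  [△CWQ]
4. ∠CRQ = 30°  [△CQR]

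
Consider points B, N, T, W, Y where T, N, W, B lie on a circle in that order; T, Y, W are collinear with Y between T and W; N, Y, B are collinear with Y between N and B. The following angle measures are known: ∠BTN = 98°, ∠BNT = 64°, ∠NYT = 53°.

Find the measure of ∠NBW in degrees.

∠NBW = 63°

1. ∠BWT = 64°  [same arc TB]
2. ∠BYW = 53°  [vertical angles at Y]
3. ∠NBW = 63°  [△WYB]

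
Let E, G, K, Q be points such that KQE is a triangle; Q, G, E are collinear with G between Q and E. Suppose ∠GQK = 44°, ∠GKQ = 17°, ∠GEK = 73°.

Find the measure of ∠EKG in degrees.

∠EKG = 46°

1. ∠KGQ = 119°  [△KQG]
2. ∠EGK = 61°  [linear pair at G on QE]
3. ∠EKG = 46°  [△KGE]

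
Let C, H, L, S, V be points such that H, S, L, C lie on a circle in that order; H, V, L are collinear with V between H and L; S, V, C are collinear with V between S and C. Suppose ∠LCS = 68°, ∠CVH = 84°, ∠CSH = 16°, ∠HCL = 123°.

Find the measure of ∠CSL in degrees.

∠CSL = 41°

1. ∠LHS = 68°  [same arc SL]
2. ∠LVS = 84°  [vertical angles at V]
3. ∠HSL = 57°  [cyclic HSLC, opposite ∠S+∠C]
4. ∠HLS = 55°  [△HSL]
5. ∠CSL = 41°  [△SVL]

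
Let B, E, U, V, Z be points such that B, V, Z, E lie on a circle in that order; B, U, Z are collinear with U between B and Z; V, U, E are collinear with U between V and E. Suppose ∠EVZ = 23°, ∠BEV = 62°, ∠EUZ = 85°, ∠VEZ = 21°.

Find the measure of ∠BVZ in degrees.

1. ∠BZV = 62°  [same arc BV]
2. ∠VBZ = 21°  [same arc VZ]
3. ∠BVZ = 97°  [△BVZ]

∠BVZ = 97°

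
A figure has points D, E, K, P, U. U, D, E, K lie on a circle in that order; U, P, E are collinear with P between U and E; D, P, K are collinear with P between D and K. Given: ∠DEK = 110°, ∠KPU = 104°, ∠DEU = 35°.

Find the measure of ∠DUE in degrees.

1. ∠DUK = 70°  [cyclic UDEK, opposite ∠U+∠E]
2. ∠DPE = 104°  [vertical angles at P]
3. ∠DKU = 35°  [same arc UD]
4. ∠KDU = 75°  [△UDK]
5. ∠DPU = 76°  [linear pair at P on UE]
6. ∠DUE = 29°  [△UPD]

∠DUE = 29°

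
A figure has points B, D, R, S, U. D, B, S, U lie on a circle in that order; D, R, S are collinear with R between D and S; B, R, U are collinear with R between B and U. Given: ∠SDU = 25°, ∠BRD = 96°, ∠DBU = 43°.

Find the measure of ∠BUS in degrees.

∠BUS = 41°

1. ∠SRU = 96°  [vertical angles at R]
2. ∠DSU = 43°  [same arc DU]
3. ∠BUS = 41°  [△SRU]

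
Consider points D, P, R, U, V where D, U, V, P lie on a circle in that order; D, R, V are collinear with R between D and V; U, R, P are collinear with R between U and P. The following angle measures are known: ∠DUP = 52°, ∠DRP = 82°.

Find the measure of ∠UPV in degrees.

1. ∠DVP = 52°  [same arc DP]
2. ∠PRV = 98°  [linear pair at R on DV]
3. ∠UPV = 30°  [△VRP]

∠UPV = 30°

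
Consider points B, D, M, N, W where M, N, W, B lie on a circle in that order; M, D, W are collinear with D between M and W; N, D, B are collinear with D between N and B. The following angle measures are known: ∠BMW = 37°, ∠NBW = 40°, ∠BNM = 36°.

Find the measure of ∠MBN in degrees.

1. ∠BNW = 37°  [same arc WB]
2. ∠BWN = 103°  [△NWB]
3. ∠BMN = 77°  [cyclic MNWB, opposite ∠M+∠W]
4. ∠MBN = 67°  [△MNB]

∠MBN = 67°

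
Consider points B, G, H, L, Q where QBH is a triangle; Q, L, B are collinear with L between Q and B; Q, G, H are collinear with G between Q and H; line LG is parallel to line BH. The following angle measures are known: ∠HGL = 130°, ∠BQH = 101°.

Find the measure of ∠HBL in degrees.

∠HBL = 29°

1. ∠LGQ = 50°  [linear pair at G on QH]
2. ∠GQL = 101°  [L on QB, G on QH]
3. ∠GLQ = 29°  [△QLG]
4. ∠BLG = 151°  [linear pair at L on QB]
5. ∠HBL = 29°  [LG∥BH, co-interior at B–L]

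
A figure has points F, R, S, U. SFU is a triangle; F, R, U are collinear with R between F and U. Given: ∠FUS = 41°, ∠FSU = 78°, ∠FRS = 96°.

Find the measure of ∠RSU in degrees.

1. ∠RUS = 41°  [R on ray UF]
2. ∠SRU = 84°  [linear pair at R on FU]
3. ∠RSU = 55°  [△SRU]

∠RSU = 55°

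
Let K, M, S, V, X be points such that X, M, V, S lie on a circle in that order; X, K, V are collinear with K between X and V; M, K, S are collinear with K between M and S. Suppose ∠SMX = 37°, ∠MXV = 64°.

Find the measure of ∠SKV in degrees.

1. ∠SVX = 37°  [same arc XS]
2. ∠MSV = 64°  [same arc MV]
3. ∠SKV = 79°  [△VKS]

∠SKV = 79°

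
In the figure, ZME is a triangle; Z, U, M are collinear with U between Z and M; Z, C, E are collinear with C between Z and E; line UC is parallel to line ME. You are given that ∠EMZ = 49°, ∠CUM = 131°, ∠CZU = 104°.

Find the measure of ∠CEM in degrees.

1. ∠CUZ = 49°  [UC∥ME, corresponding at U]
2. ∠UCZ = 27°  [△ZUC]
3. ∠ECU = 153°  [linear pair at C on ZE]
4. ∠CEM = 27°  [UC∥ME, co-interior at E–C]

∠CEM = 27°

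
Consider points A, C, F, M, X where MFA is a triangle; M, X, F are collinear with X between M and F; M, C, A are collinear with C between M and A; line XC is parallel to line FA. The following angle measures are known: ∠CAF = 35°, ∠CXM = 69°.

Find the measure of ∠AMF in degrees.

∠AMF = 76°

1. ∠FAM = 35°  [C on ray AM]
2. ∠AFM = 69°  [XC∥FA, corresponding at X]
3. ∠AMF = 76°  [△MFA]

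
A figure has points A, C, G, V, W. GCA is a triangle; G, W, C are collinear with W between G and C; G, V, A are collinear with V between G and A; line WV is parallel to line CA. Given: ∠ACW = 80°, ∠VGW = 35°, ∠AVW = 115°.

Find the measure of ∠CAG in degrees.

∠CAG = 65°

1. ∠ACG = 80°  [W on ray CG]
2. ∠AGC = 35°  [W on GC, V on GA]
3. ∠CAG = 65°  [△GCA]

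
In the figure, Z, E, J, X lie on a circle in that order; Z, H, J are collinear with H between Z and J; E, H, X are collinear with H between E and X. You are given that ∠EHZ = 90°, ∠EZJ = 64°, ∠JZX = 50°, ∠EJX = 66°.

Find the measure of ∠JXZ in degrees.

∠JXZ = 104°

1. ∠JHX = 90°  [vertical angles at H]
2. ∠EXJ = 64°  [same arc EJ]
3. ∠XJZ = 26°  [△JHX]
4. ∠JXZ = 104°  [△ZJX]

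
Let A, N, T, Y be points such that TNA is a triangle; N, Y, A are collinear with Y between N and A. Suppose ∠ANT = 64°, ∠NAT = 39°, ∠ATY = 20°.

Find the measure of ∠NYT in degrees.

1. ∠TAY = 39°  [Y on ray AN]
2. ∠AYT = 121°  [△TYA]
3. ∠NYT = 59°  [linear pair at Y on NA]

∠NYT = 59°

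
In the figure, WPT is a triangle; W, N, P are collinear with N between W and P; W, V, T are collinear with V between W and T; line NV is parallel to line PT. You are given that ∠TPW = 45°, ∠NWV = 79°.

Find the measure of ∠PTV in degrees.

1. ∠VNW = 45°  [NV∥PT, corresponding at N]
2. ∠NVW = 56°  [△WNV]
3. ∠NVT = 124°  [linear pair at V on WT]
4. ∠PTV = 56°  [NV∥PT, co-interior at T–V]

∠PTV = 56°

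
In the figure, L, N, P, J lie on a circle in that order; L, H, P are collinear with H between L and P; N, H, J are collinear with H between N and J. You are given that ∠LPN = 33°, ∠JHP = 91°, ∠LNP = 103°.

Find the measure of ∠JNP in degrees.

1. ∠LJN = 33°  [same arc LN]
2. ∠JHL = 89°  [linear pair at H on LP]
3. ∠JLP = 58°  [△LHJ]
4. ∠JNP = 58°  [same arc PJ]

∠JNP = 58°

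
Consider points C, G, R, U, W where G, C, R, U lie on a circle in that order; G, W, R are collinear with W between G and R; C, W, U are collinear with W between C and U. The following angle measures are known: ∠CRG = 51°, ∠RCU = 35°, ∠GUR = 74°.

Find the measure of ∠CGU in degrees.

∠CGU = 58°

1. ∠CUG = 51°  [same arc GC]
2. ∠RGU = 35°  [same arc RU]
3. ∠GRU = 71°  [△GRU]
4. ∠GCU = 71°  [same arc GU]
5. ∠CGU = 58°  [△GCU]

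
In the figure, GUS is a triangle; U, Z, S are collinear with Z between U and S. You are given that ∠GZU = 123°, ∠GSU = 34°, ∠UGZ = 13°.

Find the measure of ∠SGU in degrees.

1. ∠GUZ = 44°  [△GUZ]
2. ∠GUS = 44°  [Z on ray US]
3. ∠SGU = 102°  [△GUS]

∠SGU = 102°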